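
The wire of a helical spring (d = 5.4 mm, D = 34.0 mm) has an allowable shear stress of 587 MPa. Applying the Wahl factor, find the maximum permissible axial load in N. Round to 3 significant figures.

861 N

C = D/d = 34.0/5.4 = 6.2963
K_W = (4C−1)/(4C−4) + 0.615/C = 24.185/21.185 + 0.0977 = 1.2393
τ_max = K·8FD/(πd³) → F_max = τ_allow·πd³/(8DK)
F_max = 587·π·5.4³/(8·34.0·1.2393) = 2.9038e+05/337.09 = 861.45 N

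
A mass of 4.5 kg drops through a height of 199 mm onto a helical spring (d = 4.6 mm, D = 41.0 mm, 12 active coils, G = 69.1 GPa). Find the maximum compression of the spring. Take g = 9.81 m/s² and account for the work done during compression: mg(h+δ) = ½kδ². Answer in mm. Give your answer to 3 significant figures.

k = Gd⁴/(8D³N_a) = (69.1×10³)(4.6⁴)/(8·41.0³·12) = 4.6761 N/mm
W = mg = 4.5 × 9.81 = 44.145 N
½kδ² − Wδ − Wh = 0 → δ = (W + √(W² + 2kWh))/k
δ = (44.145 + √(1948.8 + 82158.2))/4.6761 = (44.145 + 290.01)/4.6761 = 71.46 mm

71.5 mm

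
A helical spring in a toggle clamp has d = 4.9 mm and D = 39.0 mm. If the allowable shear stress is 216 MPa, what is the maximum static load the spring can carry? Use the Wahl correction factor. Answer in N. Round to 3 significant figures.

C = D/d = 39.0/4.9 = 7.9592
K_W = (4C−1)/(4C−4) + 0.615/C = 30.837/27.837 + 0.0773 = 1.1850
τ_max = K·8FD/(πd³) → F_max = τ_allow·πd³/(8DK)
F_max = 216·π·4.9³/(8·39.0·1.1850) = 79835/369.73 = 215.93 N

216 N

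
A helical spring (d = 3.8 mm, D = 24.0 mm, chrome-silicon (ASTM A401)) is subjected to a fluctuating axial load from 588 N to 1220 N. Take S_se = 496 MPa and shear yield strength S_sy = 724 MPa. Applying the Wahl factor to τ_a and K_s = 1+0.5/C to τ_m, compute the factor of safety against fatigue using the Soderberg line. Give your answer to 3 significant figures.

C = D/d = 24.0/3.8 = 6.3158; K_W = (4C−1)/(4C−4)+0.615/C = 1.2385; K_s = 1+0.5/C = 1.0792
F_a = (F_max−F_min)/2 = 316 N; F_m = (F_max+F_min)/2 = 904 N
τ_a = K_W·8F_aD/(πd³) = 1.2385 × 351.96 = 435.88 MPa
τ_m = K_s·8F_mD/(πd³) = 1.0792 × 1006.9 = 1086.6 MPa
Soderberg: 1/n_f = τ_a/S_se + τ_m/S_sy = 435.88/496 + 1086.6/724 = 0.87880 + 1.50079 = 2.3796
n_f = 1/2.3796 = 0.4202

0.420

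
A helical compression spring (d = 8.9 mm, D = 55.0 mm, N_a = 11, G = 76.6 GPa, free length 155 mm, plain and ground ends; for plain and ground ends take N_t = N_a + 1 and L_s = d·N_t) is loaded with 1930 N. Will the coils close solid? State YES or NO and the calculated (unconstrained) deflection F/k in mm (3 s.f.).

YES, δ = 58.8 mm

k = Gd⁴/(8D³N_a) = (76.6×10³)(8.9⁴)/(8·55.0³·11) = 32.826 N/mm
N_t = 12; L_s = 8.9·12 = 106.8 mm; δ_solid = L₀ − L_s = 155 − 106.8 = 48.2 mm
δ = F/k = 1930/32.826 = 58.795 mm
δ ≥ δ_solid → spring goes solid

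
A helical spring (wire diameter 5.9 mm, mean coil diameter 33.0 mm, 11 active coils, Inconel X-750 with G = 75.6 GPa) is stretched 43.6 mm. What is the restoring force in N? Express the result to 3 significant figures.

1260 N

k = Gd⁴/(8D³N_a) = (75.6×10³)(5.9⁴)/(8·33.0³·11) = 28.967 N/mm
F = k·δ = 28.967 × 43.6 = 1263 N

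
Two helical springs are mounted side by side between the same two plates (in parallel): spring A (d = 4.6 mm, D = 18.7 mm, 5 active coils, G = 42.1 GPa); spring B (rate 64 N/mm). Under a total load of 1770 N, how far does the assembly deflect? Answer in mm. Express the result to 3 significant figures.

13.0 mm

k_A = Gd⁴/(8D³N_a) = (42.1×10³)(4.6⁴)/(8·18.7³·5) = 72.066 N/mm
Parallel: k_eq = 72.066 + 64 = 136.07 N/mm
δ = F/k_eq = 1770/136.07 = 13.008 mm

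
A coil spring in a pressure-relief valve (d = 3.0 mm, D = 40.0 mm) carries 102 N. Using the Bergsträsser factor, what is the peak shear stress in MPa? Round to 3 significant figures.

Spring index C = D/d = 40.0/3.0 = 13.3333
K_B = (4C+2)/(4C−3) = 55.333/50.333 = 1.0993
τ₀ = 8FD/(πd³) = 8·102·40.0/(π·3.0³) = 32640/84.823 = 384.8 MPa
τ_max = K·τ₀ = 1.0993 × 384.8 = 423.03 MPa

423 MPa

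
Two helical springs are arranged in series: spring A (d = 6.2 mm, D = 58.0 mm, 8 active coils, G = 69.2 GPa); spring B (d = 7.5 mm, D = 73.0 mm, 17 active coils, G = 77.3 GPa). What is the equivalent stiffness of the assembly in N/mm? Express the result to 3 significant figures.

2.95 N/mm

k_A = Gd⁴/(8D³N_a) = (69.2×10³)(6.2⁴)/(8·58.0³·8) = 8.1886 N/mm
k_B = Gd⁴/(8D³N_a) = (77.3×10³)(7.5⁴)/(8·73.0³·17) = 4.6229 N/mm
Series: 1/k_eq = 1/8.1886 + 1/4.6229 = 0.33843; k_eq = 2.9548 N/mm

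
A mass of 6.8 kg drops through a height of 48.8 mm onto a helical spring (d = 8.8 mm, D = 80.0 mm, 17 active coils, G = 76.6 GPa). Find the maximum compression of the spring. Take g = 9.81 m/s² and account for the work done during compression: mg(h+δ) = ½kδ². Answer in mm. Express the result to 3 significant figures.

k = Gd⁴/(8D³N_a) = (76.6×10³)(8.8⁴)/(8·80.0³·17) = 6.5971 N/mm
W = mg = 6.8 × 9.81 = 66.708 N
½kδ² − Wδ − Wh = 0 → δ = (W + √(W² + 2kWh))/k
δ = (66.708 + √(4450 + 42951.5))/6.5971 = (66.708 + 217.72)/6.5971 = 43.114 mm

43.1 mm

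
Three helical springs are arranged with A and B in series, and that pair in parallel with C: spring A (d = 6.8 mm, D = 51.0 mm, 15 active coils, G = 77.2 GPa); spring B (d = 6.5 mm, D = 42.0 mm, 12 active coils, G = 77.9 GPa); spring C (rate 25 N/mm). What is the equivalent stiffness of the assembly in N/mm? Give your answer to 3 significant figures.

k_A = Gd⁴/(8D³N_a) = (77.2×10³)(6.8⁴)/(8·51.0³·15) = 10.37 N/mm
k_B = Gd⁴/(8D³N_a) = (77.9×10³)(6.5⁴)/(8·42.0³·12) = 19.551 N/mm
Springs A,B series: k_AB = 1/(1/10.37+1/19.551) = 6.7758 N/mm; parallel with C: k_eq = 6.7758+25 = 31.776 N/mm

31.8 N/mm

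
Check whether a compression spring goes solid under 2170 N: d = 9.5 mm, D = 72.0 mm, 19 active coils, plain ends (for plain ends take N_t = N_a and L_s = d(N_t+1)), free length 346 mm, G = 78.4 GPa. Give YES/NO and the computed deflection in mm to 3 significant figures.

k = Gd⁴/(8D³N_a) = (78.4×10³)(9.5⁴)/(8·72.0³·19) = 11.256 N/mm
N_t = 19; L_s = 9.5·20 = 190 mm; δ_solid = L₀ − L_s = 346 − 190 = 156 mm
δ = F/k = 2170/11.256 = 192.79 mm
δ ≥ δ_solid → spring goes solid

YES, δ = 193 mm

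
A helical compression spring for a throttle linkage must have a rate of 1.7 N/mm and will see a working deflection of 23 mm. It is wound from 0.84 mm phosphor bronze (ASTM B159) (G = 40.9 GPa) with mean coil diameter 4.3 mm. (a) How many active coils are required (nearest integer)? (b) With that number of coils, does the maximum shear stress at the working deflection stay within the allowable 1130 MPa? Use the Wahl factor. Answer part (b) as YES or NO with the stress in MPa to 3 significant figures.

(a) 19 coils; (b) YES, τ_max = 932 MPa

N_a = Gd⁴/(8D³k) = (40.9×10³)(0.84⁴)/(8·4.3³·1.7) = 18.83 → N_a = 19
Actual rate k = Gd⁴/(8D³·19) = 1.685 N/mm
Working load F = kδ = 1.685·23 = 38.754 N
C = 4.3/0.84 = 5.1190; K_W = (4C−1)/(4C−4)+0.615/C = 1.3022
τ_max = K_W·8FD/(πd³) = 1.3022·715.96 = 932.34 MPa
τ_max ≤ 1130 MPa → acceptable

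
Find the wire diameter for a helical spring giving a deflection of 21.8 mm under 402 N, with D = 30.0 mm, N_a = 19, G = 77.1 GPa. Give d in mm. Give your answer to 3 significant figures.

5.60 mm

Required rate k = F/δ = 402/21.8 = 18.44 N/mm
d = (8D³N_a·k / G)^(1/4) = (8·30.0³·19·18.44 / (77.1×10³))^0.25
  = (981.57)^0.25 = 5.5973 mm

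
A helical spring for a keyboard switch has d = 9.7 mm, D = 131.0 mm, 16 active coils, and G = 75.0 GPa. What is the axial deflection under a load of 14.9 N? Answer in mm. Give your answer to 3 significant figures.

k = Gd⁴/(8D³N_a) = (75.0×10³)(9.7⁴)/(8·131.0³·16) = 2.3074 N/mm
δ = F/k = 14.9 / 2.3074 = 6.4575 mm

6.46 mm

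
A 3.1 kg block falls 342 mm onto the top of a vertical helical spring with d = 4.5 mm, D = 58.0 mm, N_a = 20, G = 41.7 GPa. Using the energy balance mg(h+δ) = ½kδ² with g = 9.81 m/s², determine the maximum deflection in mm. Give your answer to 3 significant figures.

k = Gd⁴/(8D³N_a) = (41.7×10³)(4.5⁴)/(8·58.0³·20) = 0.54775 N/mm
W = mg = 3.1 × 9.81 = 30.411 N
½kδ² − Wδ − Wh = 0 → δ = (W + √(W² + 2kWh))/k
δ = (30.411 + √(924.83 + 11393.8))/0.54775 = (30.411 + 110.99)/0.54775 = 258.15 mm

258 mm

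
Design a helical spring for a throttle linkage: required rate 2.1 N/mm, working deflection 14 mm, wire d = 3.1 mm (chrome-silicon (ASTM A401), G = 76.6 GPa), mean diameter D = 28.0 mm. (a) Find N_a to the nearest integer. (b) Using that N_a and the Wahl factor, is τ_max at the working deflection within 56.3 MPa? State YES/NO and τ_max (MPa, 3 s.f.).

(a) 19 coils; (b) NO, τ_max = 82.5 MPa

N_a = Gd⁴/(8D³k) = (76.6×10³)(3.1⁴)/(8·28.0³·2.1) = 19.18 → N_a = 19
Actual rate k = Gd⁴/(8D³·19) = 2.1201 N/mm
Working load F = kδ = 2.1201·14 = 29.682 N
C = 28.0/3.1 = 9.0323; K_W = (4C−1)/(4C−4)+0.615/C = 1.1615
τ_max = K_W·8FD/(πd³) = 1.1615·71.039 = 82.51 MPa
τ_max > 56.3 MPa → exceeds allowable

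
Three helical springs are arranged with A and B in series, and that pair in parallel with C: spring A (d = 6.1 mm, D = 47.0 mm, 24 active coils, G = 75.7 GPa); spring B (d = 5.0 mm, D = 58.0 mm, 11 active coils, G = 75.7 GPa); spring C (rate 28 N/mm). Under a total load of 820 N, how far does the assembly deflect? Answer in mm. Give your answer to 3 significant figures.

k_A = Gd⁴/(8D³N_a) = (75.7×10³)(6.1⁴)/(8·47.0³·24) = 5.258 N/mm
k_B = Gd⁴/(8D³N_a) = (75.7×10³)(5.0⁴)/(8·58.0³·11) = 2.7556 N/mm
Springs A,B series: k_AB = 1/(1/5.258+1/2.7556) = 1.808 N/mm; parallel with C: k_eq = 1.808+28 = 29.808 N/mm
δ = F/k_eq = 820/29.808 = 27.509 mm

27.5 mm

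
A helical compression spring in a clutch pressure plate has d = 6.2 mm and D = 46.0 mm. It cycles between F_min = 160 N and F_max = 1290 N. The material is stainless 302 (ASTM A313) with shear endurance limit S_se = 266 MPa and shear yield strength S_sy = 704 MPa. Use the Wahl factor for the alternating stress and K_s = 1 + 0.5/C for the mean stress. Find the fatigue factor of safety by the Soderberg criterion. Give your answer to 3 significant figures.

C = D/d = 46.0/6.2 = 7.4194; K_W = (4C−1)/(4C−4)+0.615/C = 1.1997; K_s = 1+0.5/C = 1.0674
F_a = (F_max−F_min)/2 = 565 N; F_m = (F_max+F_min)/2 = 725 N
τ_a = K_W·8F_aD/(πd³) = 1.1997 × 277.7 = 333.16 MPa
τ_m = K_s·8F_mD/(πd³) = 1.0674 × 356.34 = 380.35 MPa
Soderberg: 1/n_f = τ_a/S_se + τ_m/S_sy = 333.16/266 + 380.35/704 = 1.25248 + 0.54027 = 1.7928
n_f = 1/1.7928 = 0.5578

0.558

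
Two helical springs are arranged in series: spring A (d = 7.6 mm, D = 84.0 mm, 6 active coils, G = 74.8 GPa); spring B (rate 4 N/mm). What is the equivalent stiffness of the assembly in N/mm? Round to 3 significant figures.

k_A = Gd⁴/(8D³N_a) = (74.8×10³)(7.6⁴)/(8·84.0³·6) = 8.7716 N/mm
Series: 1/k_eq = 1/8.7716 + 1/4 = 0.364; k_eq = 2.7472 N/mm

2.75 N/mm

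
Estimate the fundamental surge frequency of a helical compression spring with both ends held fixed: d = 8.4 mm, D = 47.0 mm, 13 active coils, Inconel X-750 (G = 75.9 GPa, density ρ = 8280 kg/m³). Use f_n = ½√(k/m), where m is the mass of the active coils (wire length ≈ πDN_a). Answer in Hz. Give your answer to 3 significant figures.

k = Gd⁴/(8D³N_a) = (75.9×10³)(8.4⁴)/(8·47.0³·13) = 34.997 N/mm = 34997 N/m
Wire length L = πDN_a = π·47.0·13 = 1919.5 mm
m = ρ·(πd²/4)·L = 8280 × 55.418×10⁻⁶ m² × 1.9195 m = 0.88078 kg
f_n = ½√(k/m) = 0.5·√(34997/0.88078) = 0.5·√(39734) = 99.667 Hz

99.7 Hz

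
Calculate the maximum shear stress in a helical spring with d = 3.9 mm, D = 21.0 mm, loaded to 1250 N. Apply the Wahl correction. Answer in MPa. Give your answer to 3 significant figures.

1450 MPa

Spring index C = D/d = 21.0/3.9 = 5.3846
K_W = (4C−1)/(4C−4) + 0.615/C = 20.538/17.538 + 0.1142 = 1.2853
τ₀ = 8FD/(πd³) = 8·1250·21.0/(π·3.9³) = 210000/186.36 = 1126.9 MPa
τ_max = K·τ₀ = 1.2853 × 1126.9 = 1448.3 MPa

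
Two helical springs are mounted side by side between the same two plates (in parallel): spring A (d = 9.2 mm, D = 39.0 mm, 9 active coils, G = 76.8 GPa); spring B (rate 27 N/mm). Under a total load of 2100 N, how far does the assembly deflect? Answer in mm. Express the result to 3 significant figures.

13.5 mm

k_A = Gd⁴/(8D³N_a) = (76.8×10³)(9.2⁴)/(8·39.0³·9) = 128.82 N/mm
Parallel: k_eq = 128.82 + 27 = 155.82 N/mm
δ = F/k_eq = 2100/155.82 = 13.477 mm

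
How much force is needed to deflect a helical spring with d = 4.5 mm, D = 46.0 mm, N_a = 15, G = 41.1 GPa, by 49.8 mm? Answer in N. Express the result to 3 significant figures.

k = Gd⁴/(8D³N_a) = (41.1×10³)(4.5⁴)/(8·46.0³·15) = 1.4429 N/mm
F = k·δ = 1.4429 × 49.8 = 71.857 N

71.9 N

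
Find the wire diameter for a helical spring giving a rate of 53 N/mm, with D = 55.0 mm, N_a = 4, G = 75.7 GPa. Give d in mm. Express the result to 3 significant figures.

7.81 mm

d = (8D³N_a·k / G)^(1/4) = (8·55.0³·4·53 / (75.7×10³))^0.25
  = (3727.5)^0.25 = 7.8137 mm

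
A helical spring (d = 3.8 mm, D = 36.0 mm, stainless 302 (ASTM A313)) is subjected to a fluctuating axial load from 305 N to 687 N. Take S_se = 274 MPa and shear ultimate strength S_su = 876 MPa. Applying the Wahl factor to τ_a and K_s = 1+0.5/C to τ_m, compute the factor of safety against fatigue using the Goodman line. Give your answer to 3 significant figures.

0.428

C = D/d = 36.0/3.8 = 9.4737; K_W = (4C−1)/(4C−4)+0.615/C = 1.1534; K_s = 1+0.5/C = 1.0528
F_a = (F_max−F_min)/2 = 191 N; F_m = (F_max+F_min)/2 = 496 N
τ_a = K_W·8F_aD/(πd³) = 1.1534 × 319.1 = 368.06 MPa
τ_m = K_s·8F_mD/(πd³) = 1.0528 × 828.65 = 872.39 MPa
Goodman: 1/n_f = τ_a/S_se + τ_m/S_su = 368.06/274 + 872.39/876 = 1.34327 + 0.99588 = 2.3392
n_f = 1/2.3392 = 0.4275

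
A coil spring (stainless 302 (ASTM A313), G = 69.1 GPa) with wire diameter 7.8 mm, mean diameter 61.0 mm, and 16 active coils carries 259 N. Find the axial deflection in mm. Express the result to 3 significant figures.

29.4 mm

k = Gd⁴/(8D³N_a) = (69.1×10³)(7.8⁴)/(8·61.0³·16) = 8.8035 N/mm
δ = F/k = 259 / 8.8035 = 29.42 mm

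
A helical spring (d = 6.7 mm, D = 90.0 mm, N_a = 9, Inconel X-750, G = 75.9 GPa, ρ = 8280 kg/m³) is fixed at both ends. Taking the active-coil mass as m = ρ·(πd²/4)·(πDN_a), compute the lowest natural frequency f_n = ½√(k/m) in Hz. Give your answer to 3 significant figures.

31.3 Hz

k = Gd⁴/(8D³N_a) = (75.9×10³)(6.7⁴)/(8·90.0³·9) = 2.9139 N/mm = 2913.9 N/m
Wire length L = πDN_a = π·90.0·9 = 2544.7 mm
m = ρ·(πd²/4)·L = 8280 × 35.257×10⁻⁶ m² × 2.5447 m = 0.74286 kg
f_n = ½√(k/m) = 0.5·√(2913.9/0.74286) = 0.5·√(3922.6) = 31.315 Hz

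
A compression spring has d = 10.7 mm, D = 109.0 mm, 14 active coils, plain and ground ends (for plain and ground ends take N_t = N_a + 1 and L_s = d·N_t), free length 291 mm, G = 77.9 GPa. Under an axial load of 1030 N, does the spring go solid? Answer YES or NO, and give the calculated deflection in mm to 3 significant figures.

k = Gd⁴/(8D³N_a) = (77.9×10³)(10.7⁴)/(8·109.0³·14) = 7.04 N/mm
N_t = 15; L_s = 10.7·15 = 160.5 mm; δ_solid = L₀ − L_s = 291 − 160.5 = 130.5 mm
δ = F/k = 1030/7.04 = 146.31 mm
δ ≥ δ_solid → spring goes solid

YES, δ = 146 mm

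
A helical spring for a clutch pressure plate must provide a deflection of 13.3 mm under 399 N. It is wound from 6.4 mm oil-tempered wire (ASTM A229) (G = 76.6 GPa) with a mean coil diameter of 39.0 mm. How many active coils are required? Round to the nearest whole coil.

Required rate k = F/δ = 399/13.3 = 30 N/mm
N_a = Gd⁴/(8D³k) = (76.6×10³ × 6.4⁴)/(8 × 39.0³ × 30)
    = 1.28513e+08 / 1.42366e+07 = 9.027 → 9 coils

9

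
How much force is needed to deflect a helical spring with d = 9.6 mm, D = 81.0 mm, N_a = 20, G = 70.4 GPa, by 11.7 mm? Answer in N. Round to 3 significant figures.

82.3 N

k = Gd⁴/(8D³N_a) = (70.4×10³)(9.6⁴)/(8·81.0³·20) = 7.0321 N/mm
F = k·δ = 7.0321 × 11.7 = 82.275 N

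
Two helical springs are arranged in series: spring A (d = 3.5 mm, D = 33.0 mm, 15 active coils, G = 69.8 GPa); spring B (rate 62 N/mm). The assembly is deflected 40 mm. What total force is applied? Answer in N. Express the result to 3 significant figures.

93.5 N

k_A = Gd⁴/(8D³N_a) = (69.8×10³)(3.5⁴)/(8·33.0³·15) = 2.4289 N/mm
Series: 1/k_eq = 1/2.4289 + 1/62 = 0.42784; k_eq = 2.3373 N/mm
F = k_eq·δ = 2.3373·40 = 93.492 N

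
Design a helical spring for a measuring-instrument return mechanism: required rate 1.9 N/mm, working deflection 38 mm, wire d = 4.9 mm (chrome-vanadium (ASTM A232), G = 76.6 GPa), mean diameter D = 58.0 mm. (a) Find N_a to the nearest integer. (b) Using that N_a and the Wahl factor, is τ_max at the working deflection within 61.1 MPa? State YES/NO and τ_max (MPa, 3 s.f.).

N_a = Gd⁴/(8D³k) = (76.6×10³)(4.9⁴)/(8·58.0³·1.9) = 14.89 → N_a = 15
Actual rate k = Gd⁴/(8D³·15) = 1.886 N/mm
Working load F = kδ = 1.886·38 = 71.669 N
C = 58.0/4.9 = 11.8367; K_W = (4C−1)/(4C−4)+0.615/C = 1.1212
τ_max = K_W·8FD/(πd³) = 1.1212·89.973 = 100.87 MPa
τ_max > 61.1 MPa → exceeds allowable

(a) 15 coils; (b) NO, τ_max = 101 MPa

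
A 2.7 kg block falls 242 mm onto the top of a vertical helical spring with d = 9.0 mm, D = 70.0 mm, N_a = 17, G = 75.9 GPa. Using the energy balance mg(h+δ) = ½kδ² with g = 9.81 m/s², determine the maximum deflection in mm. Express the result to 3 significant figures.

37.2 mm

k = Gd⁴/(8D³N_a) = (75.9×10³)(9.0⁴)/(8·70.0³·17) = 10.675 N/mm
W = mg = 2.7 × 9.81 = 26.487 N
½kδ² − Wδ − Wh = 0 → δ = (W + √(W² + 2kWh))/k
δ = (26.487 + √(701.56 + 136854))/10.675 = (26.487 + 370.88)/10.675 = 37.224 mm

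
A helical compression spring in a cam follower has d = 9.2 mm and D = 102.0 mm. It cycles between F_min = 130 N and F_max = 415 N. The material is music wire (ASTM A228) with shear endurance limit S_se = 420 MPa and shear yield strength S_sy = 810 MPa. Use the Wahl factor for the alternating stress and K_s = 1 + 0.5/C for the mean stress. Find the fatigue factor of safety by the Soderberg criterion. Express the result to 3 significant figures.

C = D/d = 102.0/9.2 = 11.0870; K_W = (4C−1)/(4C−4)+0.615/C = 1.1298; K_s = 1+0.5/C = 1.0451
F_a = (F_max−F_min)/2 = 142.5 N; F_m = (F_max+F_min)/2 = 272.5 N
τ_a = K_W·8F_aD/(πd³) = 1.1298 × 47.533 = 53.703 MPa
τ_m = K_s·8F_mD/(πd³) = 1.0451 × 90.896 = 94.995 MPa
Soderberg: 1/n_f = τ_a/S_se + τ_m/S_sy = 53.703/420 + 94.995/810 = 0.12787 + 0.11728 = 0.24514
n_f = 1/0.24514 = 4.079

4.08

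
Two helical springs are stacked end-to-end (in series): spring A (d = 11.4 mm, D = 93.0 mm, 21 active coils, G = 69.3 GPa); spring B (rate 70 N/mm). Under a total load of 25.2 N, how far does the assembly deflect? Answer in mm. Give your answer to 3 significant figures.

3.27 mm

k_A = Gd⁴/(8D³N_a) = (69.3×10³)(11.4⁴)/(8·93.0³·21) = 8.6615 N/mm
Series: 1/k_eq = 1/8.6615 + 1/70 = 0.12974; k_eq = 7.7078 N/mm
δ = F/k_eq = 25.2/7.7078 = 3.2694 mm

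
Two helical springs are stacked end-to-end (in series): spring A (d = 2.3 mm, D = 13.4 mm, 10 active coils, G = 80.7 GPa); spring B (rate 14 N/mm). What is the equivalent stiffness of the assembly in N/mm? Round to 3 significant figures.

k_A = Gd⁴/(8D³N_a) = (80.7×10³)(2.3⁴)/(8·13.4³·10) = 11.732 N/mm
Series: 1/k_eq = 1/11.732 + 1/14 = 0.15666; k_eq = 6.3831 N/mm

6.38 N/mm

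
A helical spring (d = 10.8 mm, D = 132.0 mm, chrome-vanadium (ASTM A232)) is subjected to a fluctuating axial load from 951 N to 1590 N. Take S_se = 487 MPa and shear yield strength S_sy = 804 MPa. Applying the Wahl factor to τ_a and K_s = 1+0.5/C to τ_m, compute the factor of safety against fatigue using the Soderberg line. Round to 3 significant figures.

C = D/d = 132.0/10.8 = 12.2222; K_W = (4C−1)/(4C−4)+0.615/C = 1.1171; K_s = 1+0.5/C = 1.0409
F_a = (F_max−F_min)/2 = 319.5 N; F_m = (F_max+F_min)/2 = 1270.5 N
τ_a = K_W·8F_aD/(πd³) = 1.1171 × 85.254 = 95.241 MPa
τ_m = K_s·8F_mD/(πd³) = 1.0409 × 339.01 = 352.88 MPa
Soderberg: 1/n_f = τ_a/S_se + τ_m/S_sy = 95.241/487 + 352.88/804 = 0.19557 + 0.43891 = 0.63448
n_f = 1/0.63448 = 1.576

1.58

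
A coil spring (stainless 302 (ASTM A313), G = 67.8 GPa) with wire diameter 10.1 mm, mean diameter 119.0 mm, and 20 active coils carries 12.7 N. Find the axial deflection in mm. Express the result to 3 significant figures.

k = Gd⁴/(8D³N_a) = (67.8×10³)(10.1⁴)/(8·119.0³·20) = 2.6167 N/mm
δ = F/k = 12.7 / 2.6167 = 4.8534 mm

4.85 mm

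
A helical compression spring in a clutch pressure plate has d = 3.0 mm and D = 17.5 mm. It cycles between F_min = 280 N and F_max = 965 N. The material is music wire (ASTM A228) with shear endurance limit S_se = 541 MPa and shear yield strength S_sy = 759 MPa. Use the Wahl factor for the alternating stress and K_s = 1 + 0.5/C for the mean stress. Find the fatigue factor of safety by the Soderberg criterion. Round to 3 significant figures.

C = D/d = 17.5/3.0 = 5.8333; K_W = (4C−1)/(4C−4)+0.615/C = 1.2606; K_s = 1+0.5/C = 1.0857
F_a = (F_max−F_min)/2 = 342.5 N; F_m = (F_max+F_min)/2 = 622.5 N
τ_a = K_W·8F_aD/(πd³) = 1.2606 × 565.29 = 712.61 MPa
τ_m = K_s·8F_mD/(πd³) = 1.0857 × 1027.4 = 1115.5 MPa
Soderberg: 1/n_f = τ_a/S_se + τ_m/S_sy = 712.61/541 + 1115.5/759 = 1.31721 + 1.46970 = 2.7869
n_f = 1/2.7869 = 0.3588

0.359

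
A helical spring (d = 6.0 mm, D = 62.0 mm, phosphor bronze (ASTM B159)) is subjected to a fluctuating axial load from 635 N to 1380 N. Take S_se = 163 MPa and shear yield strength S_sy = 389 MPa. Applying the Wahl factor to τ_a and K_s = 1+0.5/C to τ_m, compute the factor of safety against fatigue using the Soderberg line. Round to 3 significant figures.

C = D/d = 62.0/6.0 = 10.3333; K_W = (4C−1)/(4C−4)+0.615/C = 1.1399; K_s = 1+0.5/C = 1.0484
F_a = (F_max−F_min)/2 = 372.5 N; F_m = (F_max+F_min)/2 = 1007.5 N
τ_a = K_W·8F_aD/(πd³) = 1.1399 × 272.27 = 310.36 MPa
τ_m = K_s·8F_mD/(πd³) = 1.0484 × 736.42 = 772.05 MPa
Soderberg: 1/n_f = τ_a/S_se + τ_m/S_sy = 310.36/163 + 772.05/389 = 1.90403 + 1.98470 = 3.8887
n_f = 1/3.8887 = 0.2572

0.257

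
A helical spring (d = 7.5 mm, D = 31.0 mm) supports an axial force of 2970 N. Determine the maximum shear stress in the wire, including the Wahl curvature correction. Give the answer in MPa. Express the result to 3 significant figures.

771 MPa

Spring index C = D/d = 31.0/7.5 = 4.1333
K_W = (4C−1)/(4C−4) + 0.615/C = 15.533/12.533 + 0.1488 = 1.3882
τ₀ = 8FD/(πd³) = 8·2970·31.0/(π·7.5³) = 736560/1325.4 = 555.74 MPa
τ_max = K·τ₀ = 1.3882 × 555.74 = 771.46 MPa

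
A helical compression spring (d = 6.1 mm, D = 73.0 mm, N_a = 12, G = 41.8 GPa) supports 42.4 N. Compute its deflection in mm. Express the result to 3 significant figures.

k = Gd⁴/(8D³N_a) = (41.8×10³)(6.1⁴)/(8·73.0³·12) = 1.5497 N/mm
δ = F/k = 42.4 / 1.5497 = 27.36 mm

27.4 mm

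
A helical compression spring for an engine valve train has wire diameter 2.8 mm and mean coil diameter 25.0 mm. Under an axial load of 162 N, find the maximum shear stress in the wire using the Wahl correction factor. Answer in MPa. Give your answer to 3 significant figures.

Spring index C = D/d = 25.0/2.8 = 8.9286
K_W = (4C−1)/(4C−4) + 0.615/C = 34.714/31.714 + 0.0689 = 1.1635
τ₀ = 8FD/(πd³) = 8·162·25.0/(π·2.8³) = 32400/68.964 = 469.81 MPa
τ_max = K·τ₀ = 1.1635 × 469.81 = 546.61 MPa

547 MPa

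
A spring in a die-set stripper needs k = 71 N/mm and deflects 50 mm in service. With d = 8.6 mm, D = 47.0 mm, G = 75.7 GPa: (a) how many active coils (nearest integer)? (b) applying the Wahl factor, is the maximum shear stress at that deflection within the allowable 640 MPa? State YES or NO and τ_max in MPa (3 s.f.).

(a) 7 coils; (b) NO, τ_max = 858 MPa

N_a = Gd⁴/(8D³k) = (75.7×10³)(8.6⁴)/(8·47.0³·71) = 7.022 → N_a = 7
Actual rate k = Gd⁴/(8D³·7) = 71.221 N/mm
Working load F = kδ = 71.221·50 = 3561.1 N
C = 47.0/8.6 = 5.4651; K_W = (4C−1)/(4C−4)+0.615/C = 1.2805
τ_max = K_W·8FD/(πd³) = 1.2805·670.07 = 858.03 MPa
τ_max > 640 MPa → exceeds allowable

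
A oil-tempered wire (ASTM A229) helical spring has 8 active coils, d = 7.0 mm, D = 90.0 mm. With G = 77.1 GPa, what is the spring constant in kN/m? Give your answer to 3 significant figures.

k = Gd⁴/(8D³N_a) = (77.1×10³ × 7.0⁴) / (8 × 90.0³ × 8)
  = 1.85117e+08 / 4.6656e+07 = 3.9677 N/mm

3.97 kN/m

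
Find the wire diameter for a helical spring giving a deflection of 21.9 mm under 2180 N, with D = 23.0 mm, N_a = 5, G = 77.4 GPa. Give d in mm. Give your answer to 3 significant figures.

Required rate k = F/δ = 2180/21.9 = 99.543 N/mm
d = (8D³N_a·k / G)^(1/4) = (8·23.0³·5·99.543 / (77.4×10³))^0.25
  = (625.91)^0.25 = 5.0018 mm

5.00 mm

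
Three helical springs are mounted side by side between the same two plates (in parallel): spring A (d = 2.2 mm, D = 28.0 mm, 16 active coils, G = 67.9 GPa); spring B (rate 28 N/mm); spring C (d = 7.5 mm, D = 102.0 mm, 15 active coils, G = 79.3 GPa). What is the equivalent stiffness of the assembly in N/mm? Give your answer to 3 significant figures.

k_A = Gd⁴/(8D³N_a) = (67.9×10³)(2.2⁴)/(8·28.0³·16) = 0.56608 N/mm
k_C = Gd⁴/(8D³N_a) = (79.3×10³)(7.5⁴)/(8·102.0³·15) = 1.9703 N/mm
Parallel: k_eq = 0.56608 + 28 + 1.9703 = 30.536 N/mm

30.5 N/mm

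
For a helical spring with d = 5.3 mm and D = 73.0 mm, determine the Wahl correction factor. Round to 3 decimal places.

C = D/d = 73.0/5.3 = 13.7736
K_W = (4C−1)/(4C−4) + 0.615/C = 54.094/51.094 + 0.0447 = 1.1034

1.103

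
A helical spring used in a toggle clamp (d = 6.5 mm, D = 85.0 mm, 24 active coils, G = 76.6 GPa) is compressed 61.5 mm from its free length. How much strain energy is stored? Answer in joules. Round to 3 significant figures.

k = Gd⁴/(8D³N_a) = (76.6×10³)(6.5⁴)/(8·85.0³·24) = 1.1596 N/mm
U = ½kδ² = 0.5 × 1.1596 × 61.5² = 2193 N·mm = 2.193 J

2.19 J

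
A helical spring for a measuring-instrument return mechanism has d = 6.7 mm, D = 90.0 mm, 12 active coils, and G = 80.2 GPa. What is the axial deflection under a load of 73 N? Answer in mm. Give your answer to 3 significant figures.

k = Gd⁴/(8D³N_a) = (80.2×10³)(6.7⁴)/(8·90.0³·12) = 2.3093 N/mm
δ = F/k = 73 / 2.3093 = 31.612 mm

31.6 mm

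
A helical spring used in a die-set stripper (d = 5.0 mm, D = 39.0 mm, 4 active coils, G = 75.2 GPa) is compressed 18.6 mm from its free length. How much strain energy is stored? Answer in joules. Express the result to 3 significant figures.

k = Gd⁴/(8D³N_a) = (75.2×10³)(5.0⁴)/(8·39.0³·4) = 24.76 N/mm
U = ½kδ² = 0.5 × 24.76 × 18.6² = 4283 N·mm = 4.283 J

4.28 J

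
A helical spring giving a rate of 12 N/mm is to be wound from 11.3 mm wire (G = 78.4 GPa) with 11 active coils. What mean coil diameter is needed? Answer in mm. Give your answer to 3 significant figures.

D = (Gd⁴/(8N_a·k))^(1/3) = (78.4×10³·11.3⁴/(8·11·12))^(1/3)
  = (1.2105e+06)^(1/3) = 106.5750 mm

107 mm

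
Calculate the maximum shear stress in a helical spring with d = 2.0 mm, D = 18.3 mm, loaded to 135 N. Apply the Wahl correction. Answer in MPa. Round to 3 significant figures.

Spring index C = D/d = 18.3/2.0 = 9.1500
K_W = (4C−1)/(4C−4) + 0.615/C = 35.600/32.600 + 0.0672 = 1.1592
τ₀ = 8FD/(πd³) = 8·135·18.3/(π·2.0³) = 19764/25.133 = 786.38 MPa
τ_max = K·τ₀ = 1.1592 × 786.38 = 911.61 MPa

912 MPa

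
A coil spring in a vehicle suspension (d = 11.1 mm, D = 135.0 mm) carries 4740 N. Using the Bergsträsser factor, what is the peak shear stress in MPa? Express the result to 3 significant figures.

1320 MPa

Spring index C = D/d = 135.0/11.1 = 12.1622
K_B = (4C+2)/(4C−3) = 50.649/45.649 = 1.1095
τ₀ = 8FD/(πd³) = 8·4740·135.0/(π·11.1³) = 5.1192e+06/4296.5 = 1191.5 MPa
τ_max = K·τ₀ = 1.1095 × 1191.5 = 1322 MPa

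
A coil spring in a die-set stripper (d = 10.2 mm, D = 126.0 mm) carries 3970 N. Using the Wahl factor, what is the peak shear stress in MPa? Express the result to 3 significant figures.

1340 MPa

Spring index C = D/d = 126.0/10.2 = 12.3529
K_W = (4C−1)/(4C−4) + 0.615/C = 48.412/45.412 + 0.0498 = 1.1158
τ₀ = 8FD/(πd³) = 8·3970·126.0/(π·10.2³) = 4.00176e+06/3333.9 = 1200.3 MPa
τ_max = K·τ₀ = 1.1158 × 1200.3 = 1339.4 MPa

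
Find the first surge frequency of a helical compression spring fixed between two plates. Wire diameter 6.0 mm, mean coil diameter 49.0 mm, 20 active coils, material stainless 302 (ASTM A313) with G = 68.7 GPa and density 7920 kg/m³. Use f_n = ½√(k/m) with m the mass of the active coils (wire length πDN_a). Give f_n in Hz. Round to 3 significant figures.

41.4 Hz

k = Gd⁴/(8D³N_a) = (68.7×10³)(6.0⁴)/(8·49.0³·20) = 4.7299 N/mm = 4729.9 N/m
Wire length L = πDN_a = π·49.0·20 = 3078.8 mm
m = ρ·(πd²/4)·L = 7920 × 28.274×10⁻⁶ m² × 3.0788 m = 0.68944 kg
f_n = ½√(k/m) = 0.5·√(4729.9/0.68944) = 0.5·√(6860.6) = 41.414 Hz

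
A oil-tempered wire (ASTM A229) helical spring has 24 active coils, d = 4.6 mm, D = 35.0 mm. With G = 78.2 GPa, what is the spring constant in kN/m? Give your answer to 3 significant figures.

k = Gd⁴/(8D³N_a) = (78.2×10³ × 4.6⁴) / (8 × 35.0³ × 24)
  = 3.50137e+07 / 8.232e+06 = 4.2534 N/mm

4.25 kN/m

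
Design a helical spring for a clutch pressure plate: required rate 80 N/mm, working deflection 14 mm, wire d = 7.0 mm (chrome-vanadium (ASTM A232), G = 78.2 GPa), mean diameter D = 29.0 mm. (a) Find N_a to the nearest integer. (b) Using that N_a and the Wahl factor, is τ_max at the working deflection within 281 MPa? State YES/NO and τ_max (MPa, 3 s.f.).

(a) 12 coils; (b) NO, τ_max = 335 MPa

N_a = Gd⁴/(8D³k) = (78.2×10³)(7.0⁴)/(8·29.0³·80) = 12.03 → N_a = 12
Actual rate k = Gd⁴/(8D³·12) = 80.192 N/mm
Working load F = kδ = 80.192·14 = 1122.7 N
C = 29.0/7.0 = 4.1429; K_W = (4C−1)/(4C−4)+0.615/C = 1.3871
τ_max = K_W·8FD/(πd³) = 1.3871·241.72 = 335.28 MPa
τ_max > 281 MPa → exceeds allowable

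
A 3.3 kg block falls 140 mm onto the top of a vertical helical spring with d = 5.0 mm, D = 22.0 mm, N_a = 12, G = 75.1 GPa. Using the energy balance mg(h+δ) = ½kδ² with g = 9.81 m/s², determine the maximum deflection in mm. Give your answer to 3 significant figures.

k = Gd⁴/(8D³N_a) = (75.1×10³)(5.0⁴)/(8·22.0³·12) = 45.918 N/mm
W = mg = 3.3 × 9.81 = 32.373 N
½kδ² − Wδ − Wh = 0 → δ = (W + √(W² + 2kWh))/k
δ = (32.373 + √(1048 + 416219))/45.918 = (32.373 + 645.96)/45.918 = 14.773 mm

14.8 mm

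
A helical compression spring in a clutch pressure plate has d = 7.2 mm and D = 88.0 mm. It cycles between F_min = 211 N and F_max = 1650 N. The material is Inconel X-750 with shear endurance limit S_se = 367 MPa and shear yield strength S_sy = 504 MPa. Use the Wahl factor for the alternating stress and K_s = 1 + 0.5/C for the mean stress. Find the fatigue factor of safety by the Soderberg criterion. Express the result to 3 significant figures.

C = D/d = 88.0/7.2 = 12.2222; K_W = (4C−1)/(4C−4)+0.615/C = 1.1171; K_s = 1+0.5/C = 1.0409
F_a = (F_max−F_min)/2 = 719.5 N; F_m = (F_max+F_min)/2 = 930.5 N
τ_a = K_W·8F_aD/(πd³) = 1.1171 × 431.97 = 482.58 MPa
τ_m = K_s·8F_mD/(πd³) = 1.0409 × 558.65 = 581.51 MPa
Soderberg: 1/n_f = τ_a/S_se + τ_m/S_sy = 482.58/367 + 581.51/504 = 1.31493 + 1.15378 = 2.4687
n_f = 1/2.4687 = 0.4051

0.405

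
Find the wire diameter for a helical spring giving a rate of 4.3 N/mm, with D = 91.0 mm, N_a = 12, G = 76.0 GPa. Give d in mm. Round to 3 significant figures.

8.00 mm

d = (8D³N_a·k / G)^(1/4) = (8·91.0³·12·4.3 / (76.0×10³))^0.25
  = (4093.1)^0.25 = 7.9986 mm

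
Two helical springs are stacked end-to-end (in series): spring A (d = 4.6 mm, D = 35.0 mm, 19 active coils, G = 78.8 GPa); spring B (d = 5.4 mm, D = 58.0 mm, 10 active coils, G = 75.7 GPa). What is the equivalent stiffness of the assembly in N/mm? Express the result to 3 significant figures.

2.34 N/mm

k_A = Gd⁴/(8D³N_a) = (78.8×10³)(4.6⁴)/(8·35.0³·19) = 5.4139 N/mm
k_B = Gd⁴/(8D³N_a) = (75.7×10³)(5.4⁴)/(8·58.0³·10) = 4.1238 N/mm
Series: 1/k_eq = 1/5.4139 + 1/4.1238 = 0.42721; k_eq = 2.3408 N/mm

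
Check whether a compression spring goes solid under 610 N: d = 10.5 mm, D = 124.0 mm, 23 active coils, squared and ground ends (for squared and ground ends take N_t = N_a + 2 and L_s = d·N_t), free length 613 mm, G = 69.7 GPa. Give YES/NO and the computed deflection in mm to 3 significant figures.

k = Gd⁴/(8D³N_a) = (69.7×10³)(10.5⁴)/(8·124.0³·23) = 2.4149 N/mm
N_t = 25; L_s = 10.5·25 = 262.5 mm; δ_solid = L₀ − L_s = 613 − 262.5 = 350.5 mm
δ = F/k = 610/2.4149 = 252.59 mm
δ < δ_solid → spring does not go solid

NO, δ = 253 mm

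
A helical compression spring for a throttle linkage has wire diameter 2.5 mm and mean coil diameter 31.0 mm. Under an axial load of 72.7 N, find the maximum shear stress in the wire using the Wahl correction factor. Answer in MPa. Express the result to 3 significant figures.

410 MPa

Spring index C = D/d = 31.0/2.5 = 12.4000
K_W = (4C−1)/(4C−4) + 0.615/C = 48.600/45.600 + 0.0496 = 1.1154
τ₀ = 8FD/(πd³) = 8·72.7·31.0/(π·2.5³) = 18029.6/49.087 = 367.3 MPa
τ_max = K·τ₀ = 1.1154 × 367.3 = 409.68 MPa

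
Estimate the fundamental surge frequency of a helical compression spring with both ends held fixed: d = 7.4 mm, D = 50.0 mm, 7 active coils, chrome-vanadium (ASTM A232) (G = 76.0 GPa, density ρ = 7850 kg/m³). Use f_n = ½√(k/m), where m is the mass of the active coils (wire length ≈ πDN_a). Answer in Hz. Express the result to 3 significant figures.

k = Gd⁴/(8D³N_a) = (76.0×10³)(7.4⁴)/(8·50.0³·7) = 32.557 N/mm = 32557 N/m
Wire length L = πDN_a = π·50.0·7 = 1099.6 mm
m = ρ·(πd²/4)·L = 7850 × 43.008×10⁻⁶ m² × 1.0996 m = 0.37123 kg
f_n = ½√(k/m) = 0.5·√(32557/0.37123) = 0.5·√(87700) = 148.07 Hz

148 Hz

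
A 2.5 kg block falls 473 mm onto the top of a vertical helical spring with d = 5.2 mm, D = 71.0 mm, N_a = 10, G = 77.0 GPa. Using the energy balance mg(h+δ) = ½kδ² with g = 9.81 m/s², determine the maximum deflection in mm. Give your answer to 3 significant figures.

122 mm

k = Gd⁴/(8D³N_a) = (77.0×10³)(5.2⁴)/(8·71.0³·10) = 1.9663 N/mm
W = mg = 2.5 × 9.81 = 24.525 N
½kδ² − Wδ − Wh = 0 → δ = (W + √(W² + 2kWh))/k
δ = (24.525 + √(601.48 + 45618.3))/1.9663 = (24.525 + 214.99)/1.9663 = 121.81 mm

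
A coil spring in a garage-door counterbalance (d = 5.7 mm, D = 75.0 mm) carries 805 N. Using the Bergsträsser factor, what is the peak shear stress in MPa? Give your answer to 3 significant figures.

Spring index C = D/d = 75.0/5.7 = 13.1579
K_B = (4C+2)/(4C−3) = 54.632/49.632 = 1.1007
τ₀ = 8FD/(πd³) = 8·805·75.0/(π·5.7³) = 483000/581.8 = 830.18 MPa
τ_max = K·τ₀ = 1.1007 × 830.18 = 913.82 MPa

914 MPa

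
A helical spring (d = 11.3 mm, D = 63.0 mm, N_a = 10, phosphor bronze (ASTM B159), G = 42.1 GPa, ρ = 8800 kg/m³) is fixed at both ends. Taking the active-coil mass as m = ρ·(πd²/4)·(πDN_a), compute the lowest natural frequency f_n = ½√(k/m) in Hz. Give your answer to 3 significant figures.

70.1 Hz

k = Gd⁴/(8D³N_a) = (42.1×10³)(11.3⁴)/(8·63.0³·10) = 34.315 N/mm = 34315 N/m
Wire length L = πDN_a = π·63.0·10 = 1979.2 mm
m = ρ·(πd²/4)·L = 8800 × 100.29×10⁻⁶ m² × 1.9792 m = 1.7467 kg
f_n = ½√(k/m) = 0.5·√(34315/1.7467) = 0.5·√(19646) = 70.081 Hz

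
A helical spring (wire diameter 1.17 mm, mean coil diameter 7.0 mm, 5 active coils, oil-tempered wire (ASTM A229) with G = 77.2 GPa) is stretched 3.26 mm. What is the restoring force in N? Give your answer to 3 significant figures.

k = Gd⁴/(8D³N_a) = (77.2×10³)(1.17⁴)/(8·7.0³·5) = 10.544 N/mm
F = k·δ = 10.544 × 3.26 = 34.374 N

34.4 N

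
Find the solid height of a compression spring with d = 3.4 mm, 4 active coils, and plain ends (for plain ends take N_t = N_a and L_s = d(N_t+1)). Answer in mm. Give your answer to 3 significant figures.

plain ends: N_t = N_a = 4
L_s = d·(N_t+1) = 3.4 × 5 = 17 mm

17.0 mm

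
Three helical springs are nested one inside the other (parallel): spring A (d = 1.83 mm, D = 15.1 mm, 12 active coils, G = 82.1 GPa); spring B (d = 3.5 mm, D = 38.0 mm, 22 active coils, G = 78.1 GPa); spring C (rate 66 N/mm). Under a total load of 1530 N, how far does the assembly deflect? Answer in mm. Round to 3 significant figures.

21.9 mm

k_A = Gd⁴/(8D³N_a) = (82.1×10³)(1.83⁴)/(8·15.1³·12) = 2.7858 N/mm
k_B = Gd⁴/(8D³N_a) = (78.1×10³)(3.5⁴)/(8·38.0³·22) = 1.2136 N/mm
Parallel: k_eq = 2.7858 + 1.2136 + 66 = 69.999 N/mm
δ = F/k_eq = 1530/69.999 = 21.857 mm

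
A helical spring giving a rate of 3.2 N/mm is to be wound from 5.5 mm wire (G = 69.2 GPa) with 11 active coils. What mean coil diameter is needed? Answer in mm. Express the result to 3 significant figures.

D = (Gd⁴/(8N_a·k))^(1/3) = (69.2×10³·5.5⁴/(8·11·3.2))^(1/3)
  = (224866)^(1/3) = 60.8100 mm

60.8 mm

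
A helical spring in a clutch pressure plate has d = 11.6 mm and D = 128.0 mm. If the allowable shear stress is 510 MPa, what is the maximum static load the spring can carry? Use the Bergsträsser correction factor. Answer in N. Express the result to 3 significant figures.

2180 N

C = D/d = 128.0/11.6 = 11.0345
K_B = (4C+2)/(4C−3) = 46.138/41.138 = 1.1215
τ_max = K·8FD/(πd³) → F_max = τ_allow·πd³/(8DK)
F_max = 510·π·11.6³/(8·128.0·1.1215) = 2.5009e+06/1148.5 = 2177.6 N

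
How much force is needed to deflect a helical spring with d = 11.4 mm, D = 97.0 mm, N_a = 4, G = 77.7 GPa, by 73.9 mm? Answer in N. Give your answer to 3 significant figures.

k = Gd⁴/(8D³N_a) = (77.7×10³)(11.4⁴)/(8·97.0³·4) = 44.934 N/mm
F = k·δ = 44.934 × 73.9 = 3320.6 N

3320 N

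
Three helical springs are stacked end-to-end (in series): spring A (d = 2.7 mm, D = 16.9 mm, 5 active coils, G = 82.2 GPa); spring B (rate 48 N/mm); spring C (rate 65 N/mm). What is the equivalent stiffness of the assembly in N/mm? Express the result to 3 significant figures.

12.4 N/mm

k_A = Gd⁴/(8D³N_a) = (82.2×10³)(2.7⁴)/(8·16.9³·5) = 22.626 N/mm
Series: 1/k_eq = 1/22.626 + 1/48 + 1/65 = 0.080415; k_eq = 12.435 N/mm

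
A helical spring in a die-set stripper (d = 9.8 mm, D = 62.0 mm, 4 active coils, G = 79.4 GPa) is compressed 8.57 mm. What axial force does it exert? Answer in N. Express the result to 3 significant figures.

k = Gd⁴/(8D³N_a) = (79.4×10³)(9.8⁴)/(8·62.0³·4) = 96.028 N/mm
F = k·δ = 96.028 × 8.57 = 822.96 N

823 N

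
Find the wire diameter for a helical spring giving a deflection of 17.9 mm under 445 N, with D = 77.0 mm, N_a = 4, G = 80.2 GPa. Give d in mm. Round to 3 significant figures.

8.20 mm

Required rate k = F/δ = 445/17.9 = 24.86 N/mm
d = (8D³N_a·k / G)^(1/4) = (8·77.0³·4·24.86 / (80.2×10³))^0.25
  = (4528.5)^0.25 = 8.2033 mm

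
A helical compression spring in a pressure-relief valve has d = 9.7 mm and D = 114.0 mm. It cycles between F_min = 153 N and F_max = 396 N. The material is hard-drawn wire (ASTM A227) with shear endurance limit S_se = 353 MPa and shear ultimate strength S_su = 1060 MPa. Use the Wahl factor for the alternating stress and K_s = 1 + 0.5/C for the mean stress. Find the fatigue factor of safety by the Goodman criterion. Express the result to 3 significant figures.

C = D/d = 114.0/9.7 = 11.7526; K_W = (4C−1)/(4C−4)+0.615/C = 1.1221; K_s = 1+0.5/C = 1.0425
F_a = (F_max−F_min)/2 = 121.5 N; F_m = (F_max+F_min)/2 = 274.5 N
τ_a = K_W·8F_aD/(πd³) = 1.1221 × 38.646 = 43.364 MPa
τ_m = K_s·8F_mD/(πd³) = 1.0425 × 87.312 = 91.026 MPa
Goodman: 1/n_f = τ_a/S_se + τ_m/S_su = 43.364/353 + 91.026/1060 = 0.12284 + 0.08587 = 0.20872
n_f = 1/0.20872 = 4.791

4.79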